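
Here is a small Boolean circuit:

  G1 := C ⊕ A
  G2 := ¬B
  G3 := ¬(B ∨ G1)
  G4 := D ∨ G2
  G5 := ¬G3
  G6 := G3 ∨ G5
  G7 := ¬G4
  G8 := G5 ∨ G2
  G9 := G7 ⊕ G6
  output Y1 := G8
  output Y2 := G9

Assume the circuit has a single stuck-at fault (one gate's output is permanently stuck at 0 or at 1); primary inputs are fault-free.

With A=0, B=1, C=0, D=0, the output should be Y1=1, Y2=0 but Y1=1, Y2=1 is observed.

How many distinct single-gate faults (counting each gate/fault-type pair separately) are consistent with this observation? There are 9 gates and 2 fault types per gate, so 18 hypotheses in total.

Fault-free: G1=0, G2=0, G3=0, G4=0, G5=1, G6=1, G7=1, G8=1, G9=0 → Y1=1, Y2=0. Observed Y1=1, Y2=1.
  G1: none of the 2 fault types match ✗
  G2: stuck-at-1 ✓; others ✗
  G3: none of the 2 fault types match ✗
  G4: stuck-at-1 ✓; others ✗
  G5: none of the 2 fault types match ✗
  G6: stuck-at-0 ✓; others ✗
  G7: stuck-at-0 ✓; others ✗
  G8: none of the 2 fault types match ✗
  G9: stuck-at-1 ✓; others ✗
Consistent faults: {G2 stuck-at-1, G4 stuck-at-1, G6 stuck-at-0, G7 stuck-at-0, G9 stuck-at-1} — 5 in all.

5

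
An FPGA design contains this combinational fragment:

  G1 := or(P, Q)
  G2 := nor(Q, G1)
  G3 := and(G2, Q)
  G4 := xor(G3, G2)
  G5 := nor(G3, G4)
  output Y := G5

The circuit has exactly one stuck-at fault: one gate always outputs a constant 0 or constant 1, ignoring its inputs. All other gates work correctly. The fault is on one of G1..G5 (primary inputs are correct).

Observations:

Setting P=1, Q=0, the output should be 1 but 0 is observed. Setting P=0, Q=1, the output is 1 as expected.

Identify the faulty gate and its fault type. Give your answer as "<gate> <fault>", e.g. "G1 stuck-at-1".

Fault-free values for test 1 (P=1, Q=0): G1=1, G2=0, G3=0, G4=0, G5=1, giving Y=1. Observed 0.
Test 1: faults giving observed 0 are {G1 stuck-at-0, G2 stuck-at-1, G3 stuck-at-1, G4 stuck-at-1, G5 stuck-at-0}.
Test 2 (P=0, Q=1): fault-free G1=1, G2=0, G3=0, G4=0, G5=1 → 1; observed 1. Eliminates G2 stuck-at-1, G3 stuck-at-1, G4 stuck-at-1, G5 stuck-at-0.
Only G1 stuck-at-0 is consistent with every test.

G1 stuck-at-0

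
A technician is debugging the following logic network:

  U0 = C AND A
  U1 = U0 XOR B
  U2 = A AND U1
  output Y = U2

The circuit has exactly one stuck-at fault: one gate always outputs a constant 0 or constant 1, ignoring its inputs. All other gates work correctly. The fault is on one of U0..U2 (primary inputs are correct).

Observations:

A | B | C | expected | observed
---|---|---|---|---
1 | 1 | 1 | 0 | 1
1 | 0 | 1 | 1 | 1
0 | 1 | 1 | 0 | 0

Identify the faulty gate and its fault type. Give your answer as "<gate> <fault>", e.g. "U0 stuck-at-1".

Fault-free values for test 1 (A=1, B=1, C=1): U0=1, U1=0, U2=0, giving Y=0. Observed 1.
Test 1: faults giving observed 1 are {U0 stuck-at-0, U1 stuck-at-1, U2 stuck-at-1}.
Test 2 (A=1, B=0, C=1): fault-free U0=1, U1=1, U2=1 → 1; observed 1. Eliminates U0 stuck-at-0.
Test 3 (A=0, B=1, C=1): fault-free U0=0, U1=1, U2=0 → 0; observed 0. Eliminates U2 stuck-at-1.
Only U1 stuck-at-1 is consistent with every test.

U1 stuck-at-1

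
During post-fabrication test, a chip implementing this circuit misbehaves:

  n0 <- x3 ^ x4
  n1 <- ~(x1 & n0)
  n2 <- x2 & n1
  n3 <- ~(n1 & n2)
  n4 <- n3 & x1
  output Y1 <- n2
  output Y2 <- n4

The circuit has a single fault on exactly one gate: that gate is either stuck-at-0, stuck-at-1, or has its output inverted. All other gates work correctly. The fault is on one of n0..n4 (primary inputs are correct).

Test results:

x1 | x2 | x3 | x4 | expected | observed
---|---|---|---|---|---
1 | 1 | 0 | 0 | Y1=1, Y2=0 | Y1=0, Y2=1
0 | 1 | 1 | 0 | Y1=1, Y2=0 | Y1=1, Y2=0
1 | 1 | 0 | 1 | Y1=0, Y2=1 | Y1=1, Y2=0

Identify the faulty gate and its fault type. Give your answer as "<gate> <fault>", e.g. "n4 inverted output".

Fault-free values for test 1 (x1=1, x2=1, x3=0, x4=0): n0=0, n1=1, n2=1, n3=0, n4=0, giving Y1=1, Y2=0. Observed Y1=0, Y2=1.
Test 1: faults giving observed Y1=0, Y2=1 are {n0 stuck-at-1, n0 inverted output, n1 stuck-at-0, n1 inverted output, n2 stuck-at-0, n2 inverted output}.
Test 2 (x1=0, x2=1, x3=1, x4=0): fault-free n0=1, n1=1, n2=1, n3=0, n4=0 → Y1=1, Y2=0; observed Y1=1, Y2=0. Eliminates n1 stuck-at-0, n1 inverted output, n2 stuck-at-0, n2 inverted output.
Test 3 (x1=1, x2=1, x3=0, x4=1): fault-free n0=1, n1=0, n2=0, n3=1, n4=1 → Y1=0, Y2=1; observed Y1=1, Y2=0. Eliminates n0 stuck-at-1.
Only n0 inverted output is consistent with every test.

n0 inverted output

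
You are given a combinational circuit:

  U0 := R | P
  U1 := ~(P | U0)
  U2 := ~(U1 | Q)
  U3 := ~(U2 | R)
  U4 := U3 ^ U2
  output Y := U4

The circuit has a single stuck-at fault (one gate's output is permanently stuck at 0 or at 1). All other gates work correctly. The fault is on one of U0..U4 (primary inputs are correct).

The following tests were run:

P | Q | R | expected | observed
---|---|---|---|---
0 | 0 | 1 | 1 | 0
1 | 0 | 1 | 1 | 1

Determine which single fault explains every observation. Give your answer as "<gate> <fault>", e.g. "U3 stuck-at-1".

Fault-free values for test 1 (P=0, Q=0, R=1): U0=1, U1=0, U2=1, U3=0, U4=1, giving Y=1. Observed 0.
Test 1: faults giving observed 0 are {U0 stuck-at-0, U1 stuck-at-1, U2 stuck-at-0, U3 stuck-at-1, U4 stuck-at-0}.
Test 2 (P=1, Q=0, R=1): fault-free U0=1, U1=0, U2=1, U3=0, U4=1 → 1; observed 1. Eliminates U1 stuck-at-1, U2 stuck-at-0, U3 stuck-at-1, U4 stuck-at-0.
Only U0 stuck-at-0 is consistent with every test.

U0 stuck-at-0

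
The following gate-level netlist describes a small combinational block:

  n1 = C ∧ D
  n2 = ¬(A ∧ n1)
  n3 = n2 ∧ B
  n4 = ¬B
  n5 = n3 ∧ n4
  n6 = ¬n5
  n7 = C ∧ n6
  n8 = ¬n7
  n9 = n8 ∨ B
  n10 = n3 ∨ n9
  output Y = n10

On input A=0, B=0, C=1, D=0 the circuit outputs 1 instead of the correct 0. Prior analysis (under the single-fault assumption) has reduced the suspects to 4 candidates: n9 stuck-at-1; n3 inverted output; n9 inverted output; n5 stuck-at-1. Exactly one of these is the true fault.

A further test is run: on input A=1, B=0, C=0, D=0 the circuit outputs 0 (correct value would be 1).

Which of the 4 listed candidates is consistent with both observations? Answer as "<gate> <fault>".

Evaluate each candidate on input A=1, B=0, C=0, D=0:
  n9 stuck-at-1: n1=0, n2=1, n3=0, n4=1, n5=0, n6=1, n7=0, n8=1, n9=1 [stuck-at-1], n10=1 → 1 — eliminated
  n3 inverted output: n1=0, n2=1, n3=1 [inverted output], n4=1, n5=1, n6=0, n7=0, n8=1, n9=1, n10=1 → 1 — eliminated
  n9 inverted output: n1=0, n2=1, n3=0, n4=1, n5=0, n6=1, n7=0, n8=1, n9=0 [inverted output], n10=0 → 0 — matches
  n5 stuck-at-1: n1=0, n2=1, n3=0, n4=1, n5=1 [stuck-at-1], n6=0, n7=0, n8=1, n9=1, n10=1 → 1 — eliminated
Only n9 inverted output reproduces the observed 0.

n9 inverted output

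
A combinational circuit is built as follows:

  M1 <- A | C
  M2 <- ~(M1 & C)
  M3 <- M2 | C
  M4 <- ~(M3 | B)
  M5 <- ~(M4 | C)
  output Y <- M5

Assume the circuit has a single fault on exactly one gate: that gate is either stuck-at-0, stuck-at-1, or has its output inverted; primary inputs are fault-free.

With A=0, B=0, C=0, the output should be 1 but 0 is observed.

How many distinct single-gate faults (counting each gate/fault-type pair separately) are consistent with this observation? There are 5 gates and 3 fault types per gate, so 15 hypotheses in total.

8

Fault-free: M1=0, M2=1, M3=1, M4=0, M5=1 → 1. Observed 0.
  M1: none of the 3 fault types match ✗
  M2: stuck-at-0, inverted output ✓; others ✗
  M3: stuck-at-0, inverted output ✓; others ✗
  M4: stuck-at-1, inverted output ✓; others ✗
  M5: stuck-at-0, inverted output ✓; others ✗
Consistent faults: {M2 stuck-at-0, M2 inverted output, M3 stuck-at-0, M3 inverted output, M4 stuck-at-1, M4 inverted output, M5 stuck-at-0, M5 inverted output} — 8 in all.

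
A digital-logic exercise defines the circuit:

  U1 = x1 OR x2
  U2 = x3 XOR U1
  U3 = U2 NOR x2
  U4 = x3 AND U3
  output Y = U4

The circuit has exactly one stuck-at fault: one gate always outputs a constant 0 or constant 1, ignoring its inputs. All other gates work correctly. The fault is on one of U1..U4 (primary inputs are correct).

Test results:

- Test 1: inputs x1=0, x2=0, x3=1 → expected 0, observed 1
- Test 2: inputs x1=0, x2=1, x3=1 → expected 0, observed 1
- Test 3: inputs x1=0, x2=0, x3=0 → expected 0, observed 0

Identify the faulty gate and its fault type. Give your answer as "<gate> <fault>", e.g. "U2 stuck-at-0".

Fault-free values for test 1 (x1=0, x2=0, x3=1): U1=0, U2=1, U3=0, U4=0, giving Y=0. Observed 1.
Test 1: faults giving observed 1 are {U1 stuck-at-1, U2 stuck-at-0, U3 stuck-at-1, U4 stuck-at-1}.
Test 2 (x1=0, x2=1, x3=1): fault-free U1=1, U2=0, U3=0, U4=0 → 0; observed 1. Eliminates U1 stuck-at-1, U2 stuck-at-0.
Test 3 (x1=0, x2=0, x3=0): fault-free U1=0, U2=0, U3=1, U4=0 → 0; observed 0. Eliminates U4 stuck-at-1.
Only U3 stuck-at-1 is consistent with every test.

U3 stuck-at-1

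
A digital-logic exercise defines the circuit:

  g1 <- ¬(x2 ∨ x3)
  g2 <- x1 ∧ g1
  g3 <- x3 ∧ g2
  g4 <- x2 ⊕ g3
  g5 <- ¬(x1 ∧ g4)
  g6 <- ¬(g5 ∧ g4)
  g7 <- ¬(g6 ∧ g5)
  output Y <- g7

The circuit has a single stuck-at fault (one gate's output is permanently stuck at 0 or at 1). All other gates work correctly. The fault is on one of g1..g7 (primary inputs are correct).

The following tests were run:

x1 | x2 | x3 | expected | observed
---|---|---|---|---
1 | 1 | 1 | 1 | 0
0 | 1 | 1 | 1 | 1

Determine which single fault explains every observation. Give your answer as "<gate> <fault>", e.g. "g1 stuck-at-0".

g1 stuck-at-1

Fault-free values for test 1 (x1=1, x2=1, x3=1): g1=0, g2=0, g3=0, g4=1, g5=0, g6=1, g7=1, giving Y=1. Observed 0.
Test 1: faults giving observed 0 are {g1 stuck-at-1, g2 stuck-at-1, g3 stuck-at-1, g4 stuck-at-0, g7 stuck-at-0}.
Test 2 (x1=0, x2=1, x3=1): fault-free g1=0, g2=0, g3=0, g4=1, g5=1, g6=0, g7=1 → 1; observed 1. Eliminates g2 stuck-at-1, g3 stuck-at-1, g4 stuck-at-0, g7 stuck-at-0.
Only g1 stuck-at-1 is consistent with every test.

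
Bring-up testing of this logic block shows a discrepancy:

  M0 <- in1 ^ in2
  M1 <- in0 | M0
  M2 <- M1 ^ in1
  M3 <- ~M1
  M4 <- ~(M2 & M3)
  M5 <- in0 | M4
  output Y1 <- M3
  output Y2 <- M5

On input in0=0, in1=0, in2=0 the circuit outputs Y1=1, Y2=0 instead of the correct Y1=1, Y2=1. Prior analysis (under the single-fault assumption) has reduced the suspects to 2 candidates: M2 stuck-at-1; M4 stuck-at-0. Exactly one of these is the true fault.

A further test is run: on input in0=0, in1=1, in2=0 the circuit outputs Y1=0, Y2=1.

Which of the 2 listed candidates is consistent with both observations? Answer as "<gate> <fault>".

M2 stuck-at-1

Evaluate each candidate on input in0=0, in1=1, in2=0:
  M2 stuck-at-1: M0=1, M1=1, M2=1 [stuck-at-1], M3=0, M4=1, M5=1 → Y1=0, Y2=1 — matches
  M4 stuck-at-0: M0=1, M1=1, M2=0, M3=0, M4=0 [stuck-at-0], M5=0 → Y1=0, Y2=0 — eliminated
Only M2 stuck-at-1 reproduces the observed Y1=0, Y2=1.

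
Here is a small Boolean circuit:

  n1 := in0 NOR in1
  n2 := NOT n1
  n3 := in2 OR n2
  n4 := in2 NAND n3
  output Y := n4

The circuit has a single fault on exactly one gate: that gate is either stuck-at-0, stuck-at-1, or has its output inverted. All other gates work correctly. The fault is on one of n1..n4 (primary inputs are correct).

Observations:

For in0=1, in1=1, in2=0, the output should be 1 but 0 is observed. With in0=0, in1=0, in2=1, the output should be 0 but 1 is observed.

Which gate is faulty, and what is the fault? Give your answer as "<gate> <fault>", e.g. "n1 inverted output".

n4 inverted output

Fault-free values for test 1 (in0=1, in1=1, in2=0): n1=0, n2=1, n3=1, n4=1, giving Y=1. Observed 0.
Test 1: faults giving observed 0 are {n4 stuck-at-0, n4 inverted output}.
Test 2 (in0=0, in1=0, in2=1): fault-free n1=1, n2=0, n3=1, n4=0 → 0; observed 1. Eliminates n4 stuck-at-0.
Only n4 inverted output is consistent with every test.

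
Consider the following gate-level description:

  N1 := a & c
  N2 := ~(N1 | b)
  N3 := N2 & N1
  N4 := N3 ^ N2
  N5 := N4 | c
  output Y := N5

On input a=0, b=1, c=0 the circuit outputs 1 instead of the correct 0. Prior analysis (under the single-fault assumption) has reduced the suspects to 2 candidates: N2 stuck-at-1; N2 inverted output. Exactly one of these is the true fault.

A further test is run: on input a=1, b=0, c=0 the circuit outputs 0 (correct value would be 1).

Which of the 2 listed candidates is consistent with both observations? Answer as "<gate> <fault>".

Evaluate each candidate on input a=1, b=0, c=0:
  N2 stuck-at-1: N1=0, N2=1 [stuck-at-1], N3=0, N4=1, N5=1 → 1 — eliminated
  N2 inverted output: N1=0, N2=0 [inverted output], N3=0, N4=0, N5=0 → 0 — matches
Only N2 inverted output reproduces the observed 0.

N2 inverted output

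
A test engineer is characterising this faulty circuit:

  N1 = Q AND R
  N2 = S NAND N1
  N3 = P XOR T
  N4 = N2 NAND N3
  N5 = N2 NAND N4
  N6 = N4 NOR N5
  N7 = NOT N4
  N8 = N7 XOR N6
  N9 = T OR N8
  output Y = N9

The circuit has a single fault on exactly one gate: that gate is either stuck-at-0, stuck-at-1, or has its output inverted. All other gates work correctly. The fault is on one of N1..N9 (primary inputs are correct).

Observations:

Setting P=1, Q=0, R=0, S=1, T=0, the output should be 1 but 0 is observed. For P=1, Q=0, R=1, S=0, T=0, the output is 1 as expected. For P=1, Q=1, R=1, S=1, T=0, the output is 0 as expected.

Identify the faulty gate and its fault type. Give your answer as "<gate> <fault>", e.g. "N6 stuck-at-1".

Fault-free values for test 1 (P=1, Q=0, R=0, S=1, T=0): N1=0, N2=1, N3=1, N4=0, N5=1, N6=0, N7=1, N8=1, N9=1, giving Y=1. Observed 0.
Test 1: faults giving observed 0 are {N1 stuck-at-1, N1 inverted output, N2 stuck-at-0, N2 inverted output, N3 stuck-at-0, N3 inverted output, N4 stuck-at-1, N4 inverted output, N5 stuck-at-0, N5 inverted output, N6 stuck-at-1, N6 inverted output, N7 stuck-at-0, N7 inverted output, N8 stuck-at-0, N8 inverted output, N9 stuck-at-0, N9 inverted output}.
Test 2 (P=1, Q=0, R=1, S=0, T=0): fault-free N1=0, N2=1, N3=1, N4=0, N5=1, N6=0, N7=1, N8=1, N9=1 → 1; observed 1. Eliminates N2 stuck-at-0, N2 inverted output, N3 stuck-at-0, N3 inverted output, N4 stuck-at-1, N4 inverted output, N5 stuck-at-0, N5 inverted output, N6 stuck-at-1, N6 inverted output, N7 stuck-at-0, N7 inverted output, N8 stuck-at-0, N8 inverted output, N9 stuck-at-0, N9 inverted output.
Test 3 (P=1, Q=1, R=1, S=1, T=0): fault-free N1=1, N2=0, N3=1, N4=1, N5=1, N6=0, N7=0, N8=0, N9=0 → 0; observed 0. Eliminates N1 inverted output.
Only N1 stuck-at-1 is consistent with every test.

N1 stuck-at-1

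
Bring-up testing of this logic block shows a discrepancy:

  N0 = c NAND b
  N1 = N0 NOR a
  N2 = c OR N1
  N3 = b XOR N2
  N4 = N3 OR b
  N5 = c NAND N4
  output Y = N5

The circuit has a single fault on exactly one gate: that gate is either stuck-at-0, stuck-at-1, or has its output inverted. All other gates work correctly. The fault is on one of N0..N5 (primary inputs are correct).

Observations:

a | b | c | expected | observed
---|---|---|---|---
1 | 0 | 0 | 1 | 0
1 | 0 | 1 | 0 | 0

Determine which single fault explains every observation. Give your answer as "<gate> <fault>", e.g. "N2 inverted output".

N5 stuck-at-0

Fault-free values for test 1 (a=1, b=0, c=0): N0=1, N1=0, N2=0, N3=0, N4=0, N5=1, giving Y=1. Observed 0.
Test 1: faults giving observed 0 are {N5 stuck-at-0, N5 inverted output}.
Test 2 (a=1, b=0, c=1): fault-free N0=1, N1=0, N2=1, N3=1, N4=1, N5=0 → 0; observed 0. Eliminates N5 inverted output.
Only N5 stuck-at-0 is consistent with every test.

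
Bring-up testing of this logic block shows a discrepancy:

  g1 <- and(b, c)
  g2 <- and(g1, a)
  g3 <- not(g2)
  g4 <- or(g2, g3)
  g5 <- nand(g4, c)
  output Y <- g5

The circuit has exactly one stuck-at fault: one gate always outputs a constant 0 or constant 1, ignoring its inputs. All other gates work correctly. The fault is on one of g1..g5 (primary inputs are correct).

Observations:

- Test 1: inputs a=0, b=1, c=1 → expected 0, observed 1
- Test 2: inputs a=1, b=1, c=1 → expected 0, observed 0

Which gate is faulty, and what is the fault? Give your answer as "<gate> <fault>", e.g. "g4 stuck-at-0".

g3 stuck-at-0

Fault-free values for test 1 (a=0, b=1, c=1): g1=1, g2=0, g3=1, g4=1, g5=0, giving Y=0. Observed 1.
Test 1: faults giving observed 1 are {g3 stuck-at-0, g4 stuck-at-0, g5 stuck-at-1}.
Test 2 (a=1, b=1, c=1): fault-free g1=1, g2=1, g3=0, g4=1, g5=0 → 0; observed 0. Eliminates g4 stuck-at-0, g5 stuck-at-1.
Only g3 stuck-at-0 is consistent with every test.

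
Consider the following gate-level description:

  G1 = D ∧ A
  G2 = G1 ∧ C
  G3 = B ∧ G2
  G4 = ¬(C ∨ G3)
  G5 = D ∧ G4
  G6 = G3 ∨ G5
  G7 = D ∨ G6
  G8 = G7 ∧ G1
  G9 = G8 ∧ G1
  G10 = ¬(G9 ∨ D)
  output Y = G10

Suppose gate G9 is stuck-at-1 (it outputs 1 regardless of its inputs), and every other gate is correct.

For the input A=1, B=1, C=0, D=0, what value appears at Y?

Propagate with G9 forced: G1=0, G2=0, G3=0, G4=1, G5=0, G6=0, G7=0, G8=0, G9=1 [stuck-at-1], G10=0.
So Y = 0. (Without the fault it would be 1.)

0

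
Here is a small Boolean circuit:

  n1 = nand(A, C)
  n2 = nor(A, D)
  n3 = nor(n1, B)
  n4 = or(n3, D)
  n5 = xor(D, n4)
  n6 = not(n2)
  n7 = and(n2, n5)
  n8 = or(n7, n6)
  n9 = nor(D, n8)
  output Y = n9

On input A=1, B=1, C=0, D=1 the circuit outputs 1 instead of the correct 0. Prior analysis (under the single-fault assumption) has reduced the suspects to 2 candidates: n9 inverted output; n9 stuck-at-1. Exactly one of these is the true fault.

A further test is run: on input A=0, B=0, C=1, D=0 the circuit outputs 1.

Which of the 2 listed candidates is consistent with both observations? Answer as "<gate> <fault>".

n9 stuck-at-1

Evaluate each candidate on input A=0, B=0, C=1, D=0:
  n9 inverted output: n1=1, n2=1, n3=0, n4=0, n5=0, n6=0, n7=0, n8=0, n9=0 [inverted output] → 0 — eliminated
  n9 stuck-at-1: n1=1, n2=1, n3=0, n4=0, n5=0, n6=0, n7=0, n8=0, n9=1 [stuck-at-1] → 1 — matches
Only n9 stuck-at-1 reproduces the observed 1.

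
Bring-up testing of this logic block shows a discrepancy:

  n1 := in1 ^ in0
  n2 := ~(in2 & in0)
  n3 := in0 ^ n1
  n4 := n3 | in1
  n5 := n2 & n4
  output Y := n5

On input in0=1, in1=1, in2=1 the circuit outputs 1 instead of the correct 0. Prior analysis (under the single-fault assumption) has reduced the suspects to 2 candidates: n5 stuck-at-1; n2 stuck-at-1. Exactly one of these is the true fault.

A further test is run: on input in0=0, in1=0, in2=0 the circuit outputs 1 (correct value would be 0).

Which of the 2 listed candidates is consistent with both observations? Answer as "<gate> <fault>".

n5 stuck-at-1

Evaluate each candidate on input in0=0, in1=0, in2=0:
  n5 stuck-at-1: n1=0, n2=1, n3=0, n4=0, n5=1 [stuck-at-1] → 1 — matches
  n2 stuck-at-1: n1=0, n2=1 [stuck-at-1], n3=0, n4=0, n5=0 → 0 — eliminated
Only n5 stuck-at-1 reproduces the observed 1.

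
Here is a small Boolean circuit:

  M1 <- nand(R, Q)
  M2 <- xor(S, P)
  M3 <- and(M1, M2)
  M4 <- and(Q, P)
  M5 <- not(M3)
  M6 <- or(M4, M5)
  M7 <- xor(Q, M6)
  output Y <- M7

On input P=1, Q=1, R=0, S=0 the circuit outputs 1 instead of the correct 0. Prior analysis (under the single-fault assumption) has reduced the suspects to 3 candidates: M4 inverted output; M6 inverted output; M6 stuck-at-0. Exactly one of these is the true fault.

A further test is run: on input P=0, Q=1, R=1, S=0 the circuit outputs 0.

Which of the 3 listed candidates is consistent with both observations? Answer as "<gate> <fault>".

Evaluate each candidate on input P=0, Q=1, R=1, S=0:
  M4 inverted output: M1=0, M2=0, M3=0, M4=1 [inverted output], M5=1, M6=1, M7=0 → 0 — matches
  M6 inverted output: M1=0, M2=0, M3=0, M4=0, M5=1, M6=0 [inverted output], M7=1 → 1 — eliminated
  M6 stuck-at-0: M1=0, M2=0, M3=0, M4=0, M5=1, M6=0 [stuck-at-0], M7=1 → 1 — eliminated
Only M4 inverted output reproduces the observed 0.

M4 inverted output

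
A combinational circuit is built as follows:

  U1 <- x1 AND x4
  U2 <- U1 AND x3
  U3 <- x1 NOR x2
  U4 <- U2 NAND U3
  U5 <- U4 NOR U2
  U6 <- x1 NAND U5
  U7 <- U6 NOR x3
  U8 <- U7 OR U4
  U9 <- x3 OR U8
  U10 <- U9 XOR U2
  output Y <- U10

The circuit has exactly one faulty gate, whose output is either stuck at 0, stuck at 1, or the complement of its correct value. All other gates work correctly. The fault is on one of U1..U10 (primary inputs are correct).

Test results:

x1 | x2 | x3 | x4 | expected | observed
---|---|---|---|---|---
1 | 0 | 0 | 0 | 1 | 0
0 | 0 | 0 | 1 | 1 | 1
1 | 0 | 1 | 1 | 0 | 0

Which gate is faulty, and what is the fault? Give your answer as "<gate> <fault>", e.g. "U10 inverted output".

Fault-free values for test 1 (x1=1, x2=0, x3=0, x4=0): U1=0, U2=0, U3=0, U4=1, U5=0, U6=1, U7=0, U8=1, U9=1, U10=1, giving Y=1. Observed 0.
Test 1: faults giving observed 0 are {U2 stuck-at-1, U2 inverted output, U8 stuck-at-0, U8 inverted output, U9 stuck-at-0, U9 inverted output, U10 stuck-at-0, U10 inverted output}.
Test 2 (x1=0, x2=0, x3=0, x4=1): fault-free U1=0, U2=0, U3=1, U4=1, U5=0, U6=1, U7=0, U8=1, U9=1, U10=1 → 1; observed 1. Eliminates U8 stuck-at-0, U8 inverted output, U9 stuck-at-0, U9 inverted output, U10 stuck-at-0, U10 inverted output.
Test 3 (x1=1, x2=0, x3=1, x4=1): fault-free U1=1, U2=1, U3=0, U4=1, U5=0, U6=1, U7=0, U8=1, U9=1, U10=0 → 0; observed 0. Eliminates U2 inverted output.
Only U2 stuck-at-1 is consistent with every test.

U2 stuck-at-1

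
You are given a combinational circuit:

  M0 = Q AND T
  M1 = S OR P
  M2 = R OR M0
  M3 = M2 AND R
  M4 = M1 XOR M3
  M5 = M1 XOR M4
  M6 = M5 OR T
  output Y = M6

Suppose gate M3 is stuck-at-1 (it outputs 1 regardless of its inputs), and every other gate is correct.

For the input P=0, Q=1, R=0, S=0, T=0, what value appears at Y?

Propagate with M3 forced: M0=0, M1=0, M2=0, M3=1 [stuck-at-1], M4=1, M5=1, M6=1.
So Y = 1. (Without the fault it would be 0.)

1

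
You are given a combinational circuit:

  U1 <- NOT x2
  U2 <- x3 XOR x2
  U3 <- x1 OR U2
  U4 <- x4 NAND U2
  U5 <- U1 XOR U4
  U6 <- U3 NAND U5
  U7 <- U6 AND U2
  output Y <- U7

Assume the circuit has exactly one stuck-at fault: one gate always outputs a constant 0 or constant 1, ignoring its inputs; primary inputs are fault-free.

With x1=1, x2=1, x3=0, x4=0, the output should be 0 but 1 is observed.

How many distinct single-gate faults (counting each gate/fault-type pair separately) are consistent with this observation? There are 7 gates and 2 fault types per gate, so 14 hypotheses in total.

Fault-free: U1=0, U2=1, U3=1, U4=1, U5=1, U6=0, U7=0 → 0. Observed 1.
  U1 stuck-at-0: output 0 ✗
  U1 stuck-at-1: output 1 ✓
  U2 stuck-at-0: output 0 ✗
  U2 stuck-at-1: output 0 ✗
  U3 stuck-at-0: output 1 ✓
  U3 stuck-at-1: output 0 ✗
  U4 stuck-at-0: output 1 ✓
  U4 stuck-at-1: output 0 ✗
  U5 stuck-at-0: output 1 ✓
  U5 stuck-at-1: output 0 ✗
  U6 stuck-at-0: output 0 ✗
  U6 stuck-at-1: output 1 ✓
  U7 stuck-at-0: output 0 ✗
  U7 stuck-at-1: output 1 ✓
Consistent faults: {U1 stuck-at-1, U3 stuck-at-0, U4 stuck-at-0, U5 stuck-at-0, U6 stuck-at-1, U7 stuck-at-1} — 6 in all.

6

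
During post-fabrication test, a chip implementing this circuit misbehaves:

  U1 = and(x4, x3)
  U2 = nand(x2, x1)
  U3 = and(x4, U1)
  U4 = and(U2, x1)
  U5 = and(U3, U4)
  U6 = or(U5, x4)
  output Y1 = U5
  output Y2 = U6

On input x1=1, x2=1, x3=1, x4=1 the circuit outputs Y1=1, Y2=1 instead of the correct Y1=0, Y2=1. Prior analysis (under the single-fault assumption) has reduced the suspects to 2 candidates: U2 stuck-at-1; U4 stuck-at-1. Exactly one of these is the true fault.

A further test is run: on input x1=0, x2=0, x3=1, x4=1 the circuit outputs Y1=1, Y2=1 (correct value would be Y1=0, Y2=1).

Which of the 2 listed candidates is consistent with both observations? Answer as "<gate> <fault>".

U4 stuck-at-1

Evaluate each candidate on input x1=0, x2=0, x3=1, x4=1:
  U2 stuck-at-1: U1=1, U2=1 [stuck-at-1], U3=1, U4=0, U5=0, U6=1 → Y1=0, Y2=1 — eliminated
  U4 stuck-at-1: U1=1, U2=1, U3=1, U4=1 [stuck-at-1], U5=1, U6=1 → Y1=1, Y2=1 — matches
Only U4 stuck-at-1 reproduces the observed Y1=1, Y2=1.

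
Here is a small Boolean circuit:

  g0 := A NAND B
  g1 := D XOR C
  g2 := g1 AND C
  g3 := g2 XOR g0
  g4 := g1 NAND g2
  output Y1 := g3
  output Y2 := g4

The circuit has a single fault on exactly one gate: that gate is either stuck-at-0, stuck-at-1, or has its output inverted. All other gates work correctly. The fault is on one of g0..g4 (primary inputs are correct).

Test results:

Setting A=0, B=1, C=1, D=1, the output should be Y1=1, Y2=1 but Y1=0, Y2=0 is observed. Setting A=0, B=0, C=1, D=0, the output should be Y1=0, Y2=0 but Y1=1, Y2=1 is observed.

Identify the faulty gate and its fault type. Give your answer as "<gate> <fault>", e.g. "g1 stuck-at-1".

Fault-free values for test 1 (A=0, B=1, C=1, D=1): g0=1, g1=0, g2=0, g3=1, g4=1, giving Y1=1, Y2=1. Observed Y1=0, Y2=0.
Test 1: faults giving observed Y1=0, Y2=0 are {g1 stuck-at-1, g1 inverted output}.
Test 2 (A=0, B=0, C=1, D=0): fault-free g0=1, g1=1, g2=1, g3=0, g4=0 → Y1=0, Y2=0; observed Y1=1, Y2=1. Eliminates g1 stuck-at-1.
Only g1 inverted output is consistent with every test.

g1 inverted output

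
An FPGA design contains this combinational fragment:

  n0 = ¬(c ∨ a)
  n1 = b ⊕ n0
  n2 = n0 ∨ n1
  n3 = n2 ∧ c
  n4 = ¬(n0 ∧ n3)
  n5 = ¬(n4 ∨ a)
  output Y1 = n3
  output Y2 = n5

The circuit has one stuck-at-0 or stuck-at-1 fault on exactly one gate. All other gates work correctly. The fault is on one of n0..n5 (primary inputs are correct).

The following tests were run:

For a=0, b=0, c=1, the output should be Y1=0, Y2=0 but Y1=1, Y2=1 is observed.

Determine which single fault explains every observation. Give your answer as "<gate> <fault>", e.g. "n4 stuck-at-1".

n0 stuck-at-1

Fault-free values for test 1 (a=0, b=0, c=1): n0=0, n1=0, n2=0, n3=0, n4=1, n5=0, giving Y1=0, Y2=0. Observed Y1=1, Y2=1.
Test 1: faults giving observed Y1=1, Y2=1 are {n0 stuck-at-1}.
Only n0 stuck-at-1 is consistent with every test.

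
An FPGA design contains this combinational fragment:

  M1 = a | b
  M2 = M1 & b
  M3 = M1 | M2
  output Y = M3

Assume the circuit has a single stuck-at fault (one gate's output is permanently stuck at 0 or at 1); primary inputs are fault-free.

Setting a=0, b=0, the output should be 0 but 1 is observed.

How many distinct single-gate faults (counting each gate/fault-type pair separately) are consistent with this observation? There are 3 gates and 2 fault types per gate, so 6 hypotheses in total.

Fault-free: M1=0, M2=0, M3=0 → 0. Observed 1.
  M1 stuck-at-0: output 0 ✗
  M1 stuck-at-1: output 1 ✓
  M2 stuck-at-0: output 0 ✗
  M2 stuck-at-1: output 1 ✓
  M3 stuck-at-0: output 0 ✗
  M3 stuck-at-1: output 1 ✓
Consistent faults: {M1 stuck-at-1, M2 stuck-at-1, M3 stuck-at-1} — 3 in all.

3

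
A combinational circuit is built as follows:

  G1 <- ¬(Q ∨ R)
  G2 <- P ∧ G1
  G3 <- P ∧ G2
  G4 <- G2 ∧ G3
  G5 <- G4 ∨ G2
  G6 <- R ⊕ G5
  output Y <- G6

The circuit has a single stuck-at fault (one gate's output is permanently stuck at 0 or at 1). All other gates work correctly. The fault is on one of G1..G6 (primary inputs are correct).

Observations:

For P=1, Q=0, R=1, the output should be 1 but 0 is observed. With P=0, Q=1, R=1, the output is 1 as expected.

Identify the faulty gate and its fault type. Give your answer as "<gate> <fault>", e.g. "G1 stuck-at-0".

G1 stuck-at-1

Fault-free values for test 1 (P=1, Q=0, R=1): G1=0, G2=0, G3=0, G4=0, G5=0, G6=1, giving Y=1. Observed 0.
Test 1: faults giving observed 0 are {G1 stuck-at-1, G2 stuck-at-1, G4 stuck-at-1, G5 stuck-at-1, G6 stuck-at-0}.
Test 2 (P=0, Q=1, R=1): fault-free G1=0, G2=0, G3=0, G4=0, G5=0, G6=1 → 1; observed 1. Eliminates G2 stuck-at-1, G4 stuck-at-1, G5 stuck-at-1, G6 stuck-at-0.
Only G1 stuck-at-1 is consistent with every test.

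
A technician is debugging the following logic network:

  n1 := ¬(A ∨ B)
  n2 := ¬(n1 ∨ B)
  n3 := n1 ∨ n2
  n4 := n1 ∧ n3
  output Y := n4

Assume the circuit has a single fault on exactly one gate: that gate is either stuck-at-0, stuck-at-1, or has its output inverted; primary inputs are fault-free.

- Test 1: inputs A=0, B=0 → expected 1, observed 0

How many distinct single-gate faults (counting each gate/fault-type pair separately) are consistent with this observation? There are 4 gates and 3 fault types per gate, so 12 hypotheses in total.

Fault-free: n1=1, n2=0, n3=1, n4=1 → 1. Observed 0.
  n1 stuck-at-0: output 0 ✓
  n1 stuck-at-1: output 1 ✗
  n1 inverted output: output 0 ✓
  n2 stuck-at-0: output 1 ✗
  n2 stuck-at-1: output 1 ✗
  n2 inverted output: output 1 ✗
  n3 stuck-at-0: output 0 ✓
  n3 stuck-at-1: output 1 ✗
  n3 inverted output: output 0 ✓
  n4 stuck-at-0: output 0 ✓
  n4 stuck-at-1: output 1 ✗
  n4 inverted output: output 0 ✓
Consistent faults: {n1 stuck-at-0, n1 inverted output, n3 stuck-at-0, n3 inverted output, n4 stuck-at-0, n4 inverted output} — 6 in all.

6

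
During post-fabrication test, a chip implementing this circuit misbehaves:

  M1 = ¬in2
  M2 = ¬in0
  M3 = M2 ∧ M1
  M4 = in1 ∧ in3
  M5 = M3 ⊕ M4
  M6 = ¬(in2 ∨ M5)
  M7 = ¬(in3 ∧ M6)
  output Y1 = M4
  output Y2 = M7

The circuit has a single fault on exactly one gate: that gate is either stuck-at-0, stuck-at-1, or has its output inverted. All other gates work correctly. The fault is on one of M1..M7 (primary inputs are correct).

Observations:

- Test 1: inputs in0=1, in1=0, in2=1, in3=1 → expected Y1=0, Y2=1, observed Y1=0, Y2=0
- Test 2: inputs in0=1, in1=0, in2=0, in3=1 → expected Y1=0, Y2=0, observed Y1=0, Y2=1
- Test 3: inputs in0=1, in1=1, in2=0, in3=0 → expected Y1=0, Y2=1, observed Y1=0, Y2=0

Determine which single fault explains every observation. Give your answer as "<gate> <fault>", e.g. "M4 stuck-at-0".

M7 inverted output

Fault-free values for test 1 (in0=1, in1=0, in2=1, in3=1): M1=0, M2=0, M3=0, M4=0, M5=0, M6=0, M7=1, giving Y1=0, Y2=1. Observed Y1=0, Y2=0.
Test 1: faults giving observed Y1=0, Y2=0 are {M6 stuck-at-1, M6 inverted output, M7 stuck-at-0, M7 inverted output}.
Test 2 (in0=1, in1=0, in2=0, in3=1): fault-free M1=1, M2=0, M3=0, M4=0, M5=0, M6=1, M7=0 → Y1=0, Y2=0; observed Y1=0, Y2=1. Eliminates M6 stuck-at-1, M7 stuck-at-0.
Test 3 (in0=1, in1=1, in2=0, in3=0): fault-free M1=1, M2=0, M3=0, M4=0, M5=0, M6=1, M7=1 → Y1=0, Y2=1; observed Y1=0, Y2=0. Eliminates M6 inverted output.
Only M7 inverted output is consistent with every test.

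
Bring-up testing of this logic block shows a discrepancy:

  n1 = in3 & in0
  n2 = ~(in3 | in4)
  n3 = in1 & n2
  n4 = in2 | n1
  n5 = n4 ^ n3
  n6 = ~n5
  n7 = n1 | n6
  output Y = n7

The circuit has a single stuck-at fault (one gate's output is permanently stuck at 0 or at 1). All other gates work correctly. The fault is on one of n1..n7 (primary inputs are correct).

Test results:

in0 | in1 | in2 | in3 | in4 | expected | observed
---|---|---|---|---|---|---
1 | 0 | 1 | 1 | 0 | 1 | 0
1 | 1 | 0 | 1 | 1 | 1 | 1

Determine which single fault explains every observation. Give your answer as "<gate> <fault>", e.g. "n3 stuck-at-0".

Fault-free values for test 1 (in0=1, in1=0, in2=1, in3=1, in4=0): n1=1, n2=0, n3=0, n4=1, n5=1, n6=0, n7=1, giving Y=1. Observed 0.
Test 1: faults giving observed 0 are {n1 stuck-at-0, n7 stuck-at-0}.
Test 2 (in0=1, in1=1, in2=0, in3=1, in4=1): fault-free n1=1, n2=0, n3=0, n4=1, n5=1, n6=0, n7=1 → 1; observed 1. Eliminates n7 stuck-at-0.
Only n1 stuck-at-0 is consistent with every test.

n1 stuck-at-0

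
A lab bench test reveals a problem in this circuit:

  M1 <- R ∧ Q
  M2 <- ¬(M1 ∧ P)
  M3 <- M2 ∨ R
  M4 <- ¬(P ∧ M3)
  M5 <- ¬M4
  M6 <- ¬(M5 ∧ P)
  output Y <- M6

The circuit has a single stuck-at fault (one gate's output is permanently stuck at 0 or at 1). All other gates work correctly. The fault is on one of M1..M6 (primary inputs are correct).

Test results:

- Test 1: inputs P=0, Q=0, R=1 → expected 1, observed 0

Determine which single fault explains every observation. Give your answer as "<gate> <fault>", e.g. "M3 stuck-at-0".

M6 stuck-at-0

Fault-free values for test 1 (P=0, Q=0, R=1): M1=0, M2=1, M3=1, M4=1, M5=0, M6=1, giving Y=1. Observed 0.
Test 1: faults giving observed 0 are {M6 stuck-at-0}.
Only M6 stuck-at-0 is consistent with every test.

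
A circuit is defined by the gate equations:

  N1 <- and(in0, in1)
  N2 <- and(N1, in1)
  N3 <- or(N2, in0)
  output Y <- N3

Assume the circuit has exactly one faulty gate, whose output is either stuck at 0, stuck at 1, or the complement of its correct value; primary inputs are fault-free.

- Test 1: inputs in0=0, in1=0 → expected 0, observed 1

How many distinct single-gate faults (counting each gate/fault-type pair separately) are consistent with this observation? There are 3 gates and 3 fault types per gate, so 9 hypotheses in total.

Fault-free: N1=0, N2=0, N3=0 → 0. Observed 1.
  N1 stuck-at-0: output 0 ✗
  N1 stuck-at-1: output 0 ✗
  N1 inverted output: output 0 ✗
  N2 stuck-at-0: output 0 ✗
  N2 stuck-at-1: output 1 ✓
  N2 inverted output: output 1 ✓
  N3 stuck-at-0: output 0 ✗
  N3 stuck-at-1: output 1 ✓
  N3 inverted output: output 1 ✓
Consistent faults: {N2 stuck-at-1, N2 inverted output, N3 stuck-at-1, N3 inverted output} — 4 in all.

4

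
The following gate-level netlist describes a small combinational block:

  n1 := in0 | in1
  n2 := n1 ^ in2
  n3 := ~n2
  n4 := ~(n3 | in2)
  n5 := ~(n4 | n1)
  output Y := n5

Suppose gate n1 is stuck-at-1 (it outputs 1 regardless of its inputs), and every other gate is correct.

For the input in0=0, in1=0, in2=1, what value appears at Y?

Propagate with n1 forced: n1=1 [stuck-at-1], n2=0, n3=1, n4=0, n5=0.
So Y = 0. (Without the fault it would be 1.)

0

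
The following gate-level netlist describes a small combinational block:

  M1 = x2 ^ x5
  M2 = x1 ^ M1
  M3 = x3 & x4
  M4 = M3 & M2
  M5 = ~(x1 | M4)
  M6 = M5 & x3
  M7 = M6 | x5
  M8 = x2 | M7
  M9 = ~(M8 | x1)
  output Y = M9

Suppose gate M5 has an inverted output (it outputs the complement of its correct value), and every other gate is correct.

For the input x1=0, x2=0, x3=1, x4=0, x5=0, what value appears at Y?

1

Propagate with M5 forced: M1=0, M2=0, M3=0, M4=0, M5=0 [inverted output], M6=0, M7=0, M8=0, M9=1.
So Y = 1. (Without the fault it would be 0.)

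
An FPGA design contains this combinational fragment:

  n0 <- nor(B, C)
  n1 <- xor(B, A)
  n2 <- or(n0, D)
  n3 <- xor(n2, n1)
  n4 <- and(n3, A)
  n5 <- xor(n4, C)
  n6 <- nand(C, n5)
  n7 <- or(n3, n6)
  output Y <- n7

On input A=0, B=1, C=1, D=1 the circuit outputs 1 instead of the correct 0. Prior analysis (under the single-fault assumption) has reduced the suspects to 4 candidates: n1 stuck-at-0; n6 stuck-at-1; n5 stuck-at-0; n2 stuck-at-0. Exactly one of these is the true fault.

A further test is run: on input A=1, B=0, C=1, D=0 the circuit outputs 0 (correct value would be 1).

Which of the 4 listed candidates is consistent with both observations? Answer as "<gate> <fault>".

Evaluate each candidate on input A=1, B=0, C=1, D=0:
  n1 stuck-at-0: n0=0, n1=0 [stuck-at-0], n2=0, n3=0, n4=0, n5=1, n6=0, n7=0 → 0 — matches
  n6 stuck-at-1: n0=0, n1=1, n2=0, n3=1, n4=1, n5=0, n6=1 [stuck-at-1], n7=1 → 1 — eliminated
  n5 stuck-at-0: n0=0, n1=1, n2=0, n3=1, n4=1, n5=0 [stuck-at-0], n6=1, n7=1 → 1 — eliminated
  n2 stuck-at-0: n0=0, n1=1, n2=0 [stuck-at-0], n3=1, n4=1, n5=0, n6=1, n7=1 → 1 — eliminated
Only n1 stuck-at-0 reproduces the observed 0.

n1 stuck-at-0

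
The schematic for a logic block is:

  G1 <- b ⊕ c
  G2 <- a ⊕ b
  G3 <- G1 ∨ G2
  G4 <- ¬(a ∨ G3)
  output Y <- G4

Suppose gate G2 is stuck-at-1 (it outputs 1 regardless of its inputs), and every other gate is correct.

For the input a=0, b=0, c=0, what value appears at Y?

Propagate with G2 forced: G1=0, G2=1 [stuck-at-1], G3=1, G4=0.
So Y = 0. (Without the fault it would be 1.)

0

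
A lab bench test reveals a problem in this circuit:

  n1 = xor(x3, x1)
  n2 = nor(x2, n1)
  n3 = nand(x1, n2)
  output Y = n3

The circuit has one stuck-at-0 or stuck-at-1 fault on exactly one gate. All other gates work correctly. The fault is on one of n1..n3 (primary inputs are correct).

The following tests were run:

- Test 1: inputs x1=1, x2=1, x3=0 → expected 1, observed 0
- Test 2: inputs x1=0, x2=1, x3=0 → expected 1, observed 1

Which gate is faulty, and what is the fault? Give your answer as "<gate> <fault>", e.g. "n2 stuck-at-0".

Fault-free values for test 1 (x1=1, x2=1, x3=0): n1=1, n2=0, n3=1, giving Y=1. Observed 0.
Test 1: faults giving observed 0 are {n2 stuck-at-1, n3 stuck-at-0}.
Test 2 (x1=0, x2=1, x3=0): fault-free n1=0, n2=0, n3=1 → 1; observed 1. Eliminates n3 stuck-at-0.
Only n2 stuck-at-1 is consistent with every test.

n2 stuck-at-1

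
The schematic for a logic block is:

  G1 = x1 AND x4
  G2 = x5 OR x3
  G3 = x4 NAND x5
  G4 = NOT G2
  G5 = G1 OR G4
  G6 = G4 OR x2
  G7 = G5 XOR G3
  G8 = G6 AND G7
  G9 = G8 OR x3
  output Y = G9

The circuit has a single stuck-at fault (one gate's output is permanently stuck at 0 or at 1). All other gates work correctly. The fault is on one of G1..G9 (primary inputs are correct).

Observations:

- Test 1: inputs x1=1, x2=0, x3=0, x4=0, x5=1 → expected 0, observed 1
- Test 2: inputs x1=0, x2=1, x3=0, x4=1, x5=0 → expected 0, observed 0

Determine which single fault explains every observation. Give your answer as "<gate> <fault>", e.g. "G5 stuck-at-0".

G6 stuck-at-1

Fault-free values for test 1 (x1=1, x2=0, x3=0, x4=0, x5=1): G1=0, G2=1, G3=1, G4=0, G5=0, G6=0, G7=1, G8=0, G9=0, giving Y=0. Observed 1.
Test 1: faults giving observed 1 are {G6 stuck-at-1, G8 stuck-at-1, G9 stuck-at-1}.
Test 2 (x1=0, x2=1, x3=0, x4=1, x5=0): fault-free G1=0, G2=0, G3=1, G4=1, G5=1, G6=1, G7=0, G8=0, G9=0 → 0; observed 0. Eliminates G8 stuck-at-1, G9 stuck-at-1.
Only G6 stuck-at-1 is consistent with every test.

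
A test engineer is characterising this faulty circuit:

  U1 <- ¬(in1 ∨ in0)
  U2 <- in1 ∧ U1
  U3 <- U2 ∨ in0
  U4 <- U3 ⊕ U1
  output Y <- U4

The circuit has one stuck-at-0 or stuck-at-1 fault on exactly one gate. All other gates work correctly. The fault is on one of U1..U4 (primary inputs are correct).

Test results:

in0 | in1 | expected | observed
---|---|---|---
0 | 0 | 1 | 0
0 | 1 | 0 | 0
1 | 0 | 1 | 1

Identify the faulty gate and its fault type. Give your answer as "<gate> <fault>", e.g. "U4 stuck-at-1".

U1 stuck-at-0

Fault-free values for test 1 (in0=0, in1=0): U1=1, U2=0, U3=0, U4=1, giving Y=1. Observed 0.
Test 1: faults giving observed 0 are {U1 stuck-at-0, U2 stuck-at-1, U3 stuck-at-1, U4 stuck-at-0}.
Test 2 (in0=0, in1=1): fault-free U1=0, U2=0, U3=0, U4=0 → 0; observed 0. Eliminates U2 stuck-at-1, U3 stuck-at-1.
Test 3 (in0=1, in1=0): fault-free U1=0, U2=0, U3=1, U4=1 → 1; observed 1. Eliminates U4 stuck-at-0.
Only U1 stuck-at-0 is consistent with every test.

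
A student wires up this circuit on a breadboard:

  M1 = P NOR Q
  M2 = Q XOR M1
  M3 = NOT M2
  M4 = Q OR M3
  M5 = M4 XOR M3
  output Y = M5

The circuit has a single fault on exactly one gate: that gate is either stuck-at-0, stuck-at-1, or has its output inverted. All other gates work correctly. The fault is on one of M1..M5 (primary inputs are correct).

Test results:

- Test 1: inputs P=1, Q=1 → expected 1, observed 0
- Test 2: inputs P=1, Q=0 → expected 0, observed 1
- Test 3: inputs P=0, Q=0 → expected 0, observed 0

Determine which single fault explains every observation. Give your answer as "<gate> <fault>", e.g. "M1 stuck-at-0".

M4 stuck-at-0

Fault-free values for test 1 (P=1, Q=1): M1=0, M2=1, M3=0, M4=1, M5=1, giving Y=1. Observed 0.
Test 1: faults giving observed 0 are {M1 stuck-at-1, M1 inverted output, M2 stuck-at-0, M2 inverted output, M3 stuck-at-1, M3 inverted output, M4 stuck-at-0, M4 inverted output, M5 stuck-at-0, M5 inverted output}.
Test 2 (P=1, Q=0): fault-free M1=0, M2=0, M3=1, M4=1, M5=0 → 0; observed 1. Eliminates M1 stuck-at-1, M1 inverted output, M2 stuck-at-0, M2 inverted output, M3 stuck-at-1, M3 inverted output, M5 stuck-at-0.
Test 3 (P=0, Q=0): fault-free M1=1, M2=1, M3=0, M4=0, M5=0 → 0; observed 0. Eliminates M4 inverted output, M5 inverted output.
Only M4 stuck-at-0 is consistent with every test.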